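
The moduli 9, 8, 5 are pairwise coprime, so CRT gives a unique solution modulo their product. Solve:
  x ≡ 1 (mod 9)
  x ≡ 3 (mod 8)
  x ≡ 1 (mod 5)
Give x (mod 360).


Moduli 9, 8, 5 are pairwise coprime; by CRT there is a unique solution modulo M = 9 · 8 · 5 = 360.
Solve pairwise, accumulating the modulus:
  Start with x ≡ 1 (mod 9).
  Combine with x ≡ 3 (mod 8): since gcd(9, 8) = 1, we get a unique residue mod 72.
    Write x = 1 + 9·t and substitute into x ≡ 3 (mod 8): 9·t ≡ 3 − 1 = 2 (mod 8).
    Reduce coefficients mod 8: 1·t ≡ 2 (mod 8).
    So t ≡ 2 (mod 8).
    Then x = 1 + 9·2 = 19, valid modulo lcm(9, 8) = 72: x ≡ 19 (mod 72).
  Combine with x ≡ 1 (mod 5): since gcd(72, 5) = 1, we get a unique residue mod 360.
    Write x = 19 + 72·t and substitute into x ≡ 1 (mod 5): 72·t ≡ 1 − 19 = -18 (mod 5).
    Reduce coefficients mod 5: 2·t ≡ 2 (mod 5).
    The inverse of 2 mod 5 is 3 (since 2·3 = 6 = 1·5 + 1), so t ≡ 3·2 = 6 ≡ 1 (mod 5).
    Then x = 19 + 72·1 = 91, valid modulo lcm(72, 5) = 360: x ≡ 91 (mod 360).
Verify: 91 mod 9 = 1 ✓, 91 mod 8 = 3 ✓, 91 mod 5 = 1 ✓.

x ≡ 91 (mod 360).


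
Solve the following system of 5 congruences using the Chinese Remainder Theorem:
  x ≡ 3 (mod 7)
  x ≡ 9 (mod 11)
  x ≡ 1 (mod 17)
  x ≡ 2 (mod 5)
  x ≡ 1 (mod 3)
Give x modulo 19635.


Product of moduli M = 7 · 11 · 17 · 5 · 3 = 19635.
Merge one congruence at a time:
  Start: x ≡ 3 (mod 7).
  Combine with x ≡ 9 (mod 11); new modulus lcm = 77.
    Write x = 3 + 7·t and substitute into x ≡ 9 (mod 11): 7·t ≡ 9 − 3 = 6 (mod 11).
    The inverse of 7 mod 11 is 8 (since 7·8 = 56 = 5·11 + 1), so t ≡ 8·6 = 48 ≡ 4 (mod 11).
    Then x = 3 + 7·4 = 31, valid modulo lcm(7, 11) = 77: x ≡ 31 (mod 77).
  Combine with x ≡ 1 (mod 17); new modulus lcm = 1309.
    Write x = 31 + 77·t and substitute into x ≡ 1 (mod 17): 77·t ≡ 1 − 31 = -30 (mod 17).
    Reduce coefficients mod 17: 9·t ≡ 4 (mod 17).
    The inverse of 9 mod 17 is 2 (since 9·2 = 18 = 1·17 + 1), so t ≡ 2·4 = 8 ≡ 8 (mod 17).
    Then x = 31 + 77·8 = 647, valid modulo lcm(77, 17) = 1309: x ≡ 647 (mod 1309).
  Combine with x ≡ 2 (mod 5); new modulus lcm = 6545.
    Write x = 647 + 1309·t and substitute into x ≡ 2 (mod 5): 1309·t ≡ 2 − 647 = -645 (mod 5).
    Reduce coefficients mod 5: 4·t ≡ 0 (mod 5).
    The inverse of 4 mod 5 is 4 (since 4·4 = 16 = 3·5 + 1), so t ≡ 4·0 = 0 ≡ 0 (mod 5).
    Then x = 647 + 1309·0 = 647, valid modulo lcm(1309, 5) = 6545: x ≡ 647 (mod 6545).
  Combine with x ≡ 1 (mod 3); new modulus lcm = 19635.
    Write x = 647 + 6545·t and substitute into x ≡ 1 (mod 3): 6545·t ≡ 1 − 647 = -646 (mod 3).
    Reduce coefficients mod 3: 2·t ≡ 2 (mod 3).
    The inverse of 2 mod 3 is 2 (since 2·2 = 4 = 1·3 + 1), so t ≡ 2·2 = 4 ≡ 1 (mod 3).
    Then x = 647 + 6545·1 = 7192, valid modulo lcm(6545, 3) = 19635: x ≡ 7192 (mod 19635).
Verify against each original: 7192 mod 7 = 3, 7192 mod 11 = 9, 7192 mod 17 = 1, 7192 mod 5 = 2, 7192 mod 3 = 1.

x ≡ 7192 (mod 19635).


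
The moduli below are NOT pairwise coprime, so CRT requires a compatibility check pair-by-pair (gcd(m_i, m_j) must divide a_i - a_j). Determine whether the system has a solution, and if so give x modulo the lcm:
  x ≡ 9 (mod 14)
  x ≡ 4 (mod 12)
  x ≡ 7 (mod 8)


Moduli 14, 12, 8 are not pairwise coprime, so CRT works modulo lcm(m_i) when all pairwise compatibility conditions hold.
Pairwise compatibility: gcd(m_i, m_j) must divide a_i - a_j for every pair.
Merge one congruence at a time:
  Start: x ≡ 9 (mod 14).
  Combine with x ≡ 4 (mod 12): gcd(14, 12) = 2, and 4 - 9 = -5 is NOT divisible by 2.
    ⇒ system is inconsistent (no integer solution).

No solution (the system is inconsistent).


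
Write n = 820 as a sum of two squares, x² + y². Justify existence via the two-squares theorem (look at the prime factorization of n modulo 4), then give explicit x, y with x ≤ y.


Step 1: Factor n = 820 = 2^2 · 5 · 41.
Step 2: Check the mod-4 condition on each prime factor: 2 = 2 (special); 5 ≡ 1 (mod 4), exponent 1; 41 ≡ 1 (mod 4), exponent 1.
All primes ≡ 3 (mod 4) appear to even exponent (or don't appear), so by the two-squares theorem n IS expressible as a sum of two squares.
Step 3: Build a representation. Group n = k² · m with k = 2 and m = 5 · 41 = 205 (a product of primes ≡ 1 (mod 4)); a representation of m scales to one of n via (k·x)² + (k·y)² = k²(x² + y²). Each prime p ≡ 1 (mod 4) is itself a sum of two squares; find a² by testing p − a² for a perfect square:
  5: 5 − 1² = 4 = 2² ⇒ 5 = 1² + 2².
  41: 41 − 1² = 40, 41 − 2² = 37, 41 − 3² = 32, 41 − 4² = 25 = 5² ⇒ 41 = 4² + 5².
  Combine using the Brahmagupta–Fibonacci identity (a² + b²)(c² + d²) = (ac − bd)² + (ad + bc)² = (ac + bd)² + (ad − bc)²:
  5 · 41 = 205: from (1² + 2²)(4² + 5²), take (1·4 − 2·5, 1·5 + 2·4) = (4 − 10, 5 + 8) = (-6, 13); dropping signs (only squares matter) gives (6, 13); check 6² + 13² = 36 + 169 = 205 ✓.
  Scale by k = 2: (2·6, 2·13) = (12, 26).
Step 4: Order so x ≤ y and verify: 12² + 26² = 144 + 676 = 820 = n. ✓

n = 820 = 12² + 26² (one valid representation with x ≤ y).


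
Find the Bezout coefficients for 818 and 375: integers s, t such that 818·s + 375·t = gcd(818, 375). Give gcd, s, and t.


Euclidean algorithm on (818, 375) — divide until remainder is 0:
  818 = 2 · 375 + 68
  375 = 5 · 68 + 35
  68 = 1 · 35 + 33
  35 = 1 · 33 + 2
  33 = 16 · 2 + 1
  2 = 2 · 1 + 0
gcd(818, 375) = 1.
Track Bezout coefficients alongside the remainders: start with r₀ = 818 = a·1 + b·0 (s = 1, t = 0) and r₁ = 375 = a·0 + b·1 (s = 0, t = 1); each new remainder r_{k+1} = r_{k-1} − q_k·r_k inherits s_{k+1} = s_{k-1} − q_k·s_k, t_{k+1} = t_{k-1} − q_k·t_k, so r_k = a·s_k + b·t_k at every step:
  q = 2: r = 68, s = 1 − 2·0 = 1, t = 0 − 2·1 = -2  (check: 818·1 + 375·(-2) = 68)
  q = 5: r = 35, s = 0 − 5·1 = -5, t = 1 − 5·(-2) = 11  (check: 818·(-5) + 375·11 = 35)
  q = 1: r = 33, s = 1 − 1·(-5) = 6, t = -2 − 1·11 = -13  (check: 818·6 + 375·(-13) = 33)
  q = 1: r = 2, s = -5 − 1·6 = -11, t = 11 − 1·(-13) = 24  (check: 818·(-11) + 375·24 = 2)
  q = 16: r = 1, s = 6 − 16·(-11) = 182, t = -13 − 16·24 = -397  (check: 818·182 + 375·(-397) = 1)
The row with r = 1 (the gcd) gives the Bezout coefficients s = 182, t = -397.
Result: 818 · (182) + 375 · (-397) = 1.

gcd(818, 375) = 1; s = 182, t = -397 (check: 818·182 + 375·(-397) = 1).


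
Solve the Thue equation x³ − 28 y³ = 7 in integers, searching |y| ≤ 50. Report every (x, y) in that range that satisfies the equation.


The equation is x³ - 28y³ = 7. For fixed y, x³ = 28·y³ + 7, so a solution requires the RHS to be a perfect cube.
Strategy: iterate y from -50 to 50, compute RHS = 28·y³ + 7, and check whether it is a (positive or negative) perfect cube.
Check small values of y:
  y = 0: RHS = 7 is not a perfect cube.
  y = 1: RHS = 35 is not a perfect cube.
  y = -1: RHS = -21 is not a perfect cube.
  y = 2: RHS = 231 is not a perfect cube.
  y = -2: RHS = -217 is not a perfect cube.
  y = 3: RHS = 763 is not a perfect cube.
  y = -3: RHS = -749 is not a perfect cube.
Continuing the search up to |y| = 50 finds no solutions either.
No (x, y) in the scanned range satisfies the equation.

No integer solutions with |y| ≤ 50.


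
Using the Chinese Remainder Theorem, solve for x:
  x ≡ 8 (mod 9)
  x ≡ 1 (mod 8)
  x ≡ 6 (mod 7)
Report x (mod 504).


Moduli 9, 8, 7 are pairwise coprime; by CRT there is a unique solution modulo M = 9 · 8 · 7 = 504.
Solve pairwise, accumulating the modulus:
  Start with x ≡ 8 (mod 9).
  Combine with x ≡ 1 (mod 8): since gcd(9, 8) = 1, we get a unique residue mod 72.
    Write x = 8 + 9·t and substitute into x ≡ 1 (mod 8): 9·t ≡ 1 − 8 = -7 (mod 8).
    Reduce coefficients mod 8: 1·t ≡ 1 (mod 8).
    So t ≡ 1 (mod 8).
    Then x = 8 + 9·1 = 17, valid modulo lcm(9, 8) = 72: x ≡ 17 (mod 72).
  Combine with x ≡ 6 (mod 7): since gcd(72, 7) = 1, we get a unique residue mod 504.
    Write x = 17 + 72·t and substitute into x ≡ 6 (mod 7): 72·t ≡ 6 − 17 = -11 (mod 7).
    Reduce coefficients mod 7: 2·t ≡ 3 (mod 7).
    The inverse of 2 mod 7 is 4 (since 2·4 = 8 = 1·7 + 1), so t ≡ 4·3 = 12 ≡ 5 (mod 7).
    Then x = 17 + 72·5 = 377, valid modulo lcm(72, 7) = 504: x ≡ 377 (mod 504).
Verify: 377 mod 9 = 8 ✓, 377 mod 8 = 1 ✓, 377 mod 7 = 6 ✓.

x ≡ 377 (mod 504).


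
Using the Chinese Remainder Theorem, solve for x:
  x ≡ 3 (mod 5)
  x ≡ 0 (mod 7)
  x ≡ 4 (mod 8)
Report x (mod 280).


Moduli 5, 7, 8 are pairwise coprime; by CRT there is a unique solution modulo M = 5 · 7 · 8 = 280.
Solve pairwise, accumulating the modulus:
  Start with x ≡ 3 (mod 5).
  Combine with x ≡ 0 (mod 7): since gcd(5, 7) = 1, we get a unique residue mod 35.
    Write x = 3 + 5·t and substitute into x ≡ 0 (mod 7): 5·t ≡ 0 − 3 = -3 (mod 7).
    Reduce coefficients mod 7: 5·t ≡ 4 (mod 7).
    The inverse of 5 mod 7 is 3 (since 5·3 = 15 = 2·7 + 1), so t ≡ 3·4 = 12 ≡ 5 (mod 7).
    Then x = 3 + 5·5 = 28, valid modulo lcm(5, 7) = 35: x ≡ 28 (mod 35).
  Combine with x ≡ 4 (mod 8): since gcd(35, 8) = 1, we get a unique residue mod 280.
    Write x = 28 + 35·t and substitute into x ≡ 4 (mod 8): 35·t ≡ 4 − 28 = -24 (mod 8).
    Reduce coefficients mod 8: 3·t ≡ 0 (mod 8).
    The inverse of 3 mod 8 is 3 (since 3·3 = 9 = 1·8 + 1), so t ≡ 3·0 = 0 ≡ 0 (mod 8).
    Then x = 28 + 35·0 = 28, valid modulo lcm(35, 8) = 280: x ≡ 28 (mod 280).
Verify: 28 mod 5 = 3 ✓, 28 mod 7 = 0 ✓, 28 mod 8 = 4 ✓.

x ≡ 28 (mod 280).


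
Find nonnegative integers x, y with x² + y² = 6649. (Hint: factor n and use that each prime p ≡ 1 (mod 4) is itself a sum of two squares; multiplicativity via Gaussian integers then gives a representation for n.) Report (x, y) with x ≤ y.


Step 1: Factor n = 6649 = 61 · 109.
Step 2: Check the mod-4 condition on each prime factor: 61 ≡ 1 (mod 4), exponent 1; 109 ≡ 1 (mod 4), exponent 1.
All primes ≡ 3 (mod 4) appear to even exponent (or don't appear), so by the two-squares theorem n IS expressible as a sum of two squares.
Step 3: Build a representation. Here n = 61 · 109 is a product of primes ≡ 1 (mod 4). Each prime p ≡ 1 (mod 4) is itself a sum of two squares; find a² by testing p − a² for a perfect square:
  61: 61 − 1² = 60, 61 − 2² = 57, 61 − 3² = 52, 61 − 4² = 45, 61 − 5² = 36 = 6² ⇒ 61 = 5² + 6².
  109: 109 − 1² = 108, 109 − 2² = 105, 109 − 3² = 100 = 10² ⇒ 109 = 3² + 10².
  Combine using the Brahmagupta–Fibonacci identity (a² + b²)(c² + d²) = (ac − bd)² + (ad + bc)² = (ac + bd)² + (ad − bc)²:
  61 · 109 = 6649: from (5² + 6²)(3² + 10²), take (5·3 − 6·10, 5·10 + 6·3) = (15 − 60, 50 + 18) = (-45, 68); dropping signs (only squares matter) gives (45, 68); check 45² + 68² = 2025 + 4624 = 6649 ✓.
Step 4: Order so x ≤ y and verify: 45² + 68² = 2025 + 4624 = 6649 = n. ✓

n = 6649 = 45² + 68² (one valid representation with x ≤ y).


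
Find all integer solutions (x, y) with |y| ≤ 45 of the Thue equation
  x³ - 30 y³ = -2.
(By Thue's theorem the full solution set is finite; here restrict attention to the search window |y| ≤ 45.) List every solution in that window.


The equation is x³ - 30y³ = -2. For fixed y, x³ = 30·y³ − 2, so a solution requires the RHS to be a perfect cube.
Strategy: iterate y from -45 to 45, compute RHS = 30·y³ − 2, and check whether it is a (positive or negative) perfect cube.
Check small values of y:
  y = 0: RHS = -2 is not a perfect cube.
  y = 1: RHS = 28 is not a perfect cube.
  y = -1: RHS = -32 is not a perfect cube.
  y = 2: RHS = 238 is not a perfect cube.
  y = -2: RHS = -242 is not a perfect cube.
  y = 3: RHS = 808 is not a perfect cube.
  y = -3: RHS = -812 is not a perfect cube.
Continuing the search up to |y| = 45 finds no solutions either.
No (x, y) in the scanned range satisfies the equation.

No integer solutions with |y| ≤ 45.


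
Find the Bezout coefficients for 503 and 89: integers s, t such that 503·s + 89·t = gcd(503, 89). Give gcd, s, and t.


Euclidean algorithm on (503, 89) — divide until remainder is 0:
  503 = 5 · 89 + 58
  89 = 1 · 58 + 31
  58 = 1 · 31 + 27
  31 = 1 · 27 + 4
  27 = 6 · 4 + 3
  4 = 1 · 3 + 1
  3 = 3 · 1 + 0
gcd(503, 89) = 1.
Track Bezout coefficients alongside the remainders: start with r₀ = 503 = a·1 + b·0 (s = 1, t = 0) and r₁ = 89 = a·0 + b·1 (s = 0, t = 1); each new remainder r_{k+1} = r_{k-1} − q_k·r_k inherits s_{k+1} = s_{k-1} − q_k·s_k, t_{k+1} = t_{k-1} − q_k·t_k, so r_k = a·s_k + b·t_k at every step:
  q = 5: r = 58, s = 1 − 5·0 = 1, t = 0 − 5·1 = -5  (check: 503·1 + 89·(-5) = 58)
  q = 1: r = 31, s = 0 − 1·1 = -1, t = 1 − 1·(-5) = 6  (check: 503·(-1) + 89·6 = 31)
  q = 1: r = 27, s = 1 − 1·(-1) = 2, t = -5 − 1·6 = -11  (check: 503·2 + 89·(-11) = 27)
  q = 1: r = 4, s = -1 − 1·2 = -3, t = 6 − 1·(-11) = 17  (check: 503·(-3) + 89·17 = 4)
  q = 6: r = 3, s = 2 − 6·(-3) = 20, t = -11 − 6·17 = -113  (check: 503·20 + 89·(-113) = 3)
  q = 1: r = 1, s = -3 − 1·20 = -23, t = 17 − 1·(-113) = 130  (check: 503·(-23) + 89·130 = 1)
The row with r = 1 (the gcd) gives the Bezout coefficients s = -23, t = 130.
Result: 503 · (-23) + 89 · (130) = 1.

gcd(503, 89) = 1; s = -23, t = 130 (check: 503·(-23) + 89·130 = 1).


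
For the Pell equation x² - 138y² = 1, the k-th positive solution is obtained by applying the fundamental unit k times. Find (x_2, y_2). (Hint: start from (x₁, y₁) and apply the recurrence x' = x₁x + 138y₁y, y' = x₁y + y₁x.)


Step 1: Find the fundamental solution (x₁, y₁) of x² - 138y² = 1.
  Expand √138 as a continued fraction. a₀ = ⌊√138⌋ = 11; iterate m_{k+1} = d_k·a_k − m_k, d_{k+1} = (138 − m_{k+1}²)/d_k, a_{k+1} = ⌊(a₀ + m_{k+1})/d_{k+1}⌋ (starting m₀ = 0, d₀ = 1), with convergents p_k = a_k·p_{k-1} + p_{k-2}, q_k = a_k·q_{k-1} + q_{k-2} (p₋₁ = 1, q₋₁ = 0):
  k = 0: a₀ = 11; p₀/q₀ = 11/1; p₀² − 138·q₀² = 121 − 138 = -17.
  k = 1: m = 11, d = 17, a = ⌊(11 + 11)/17⌋ = 1; p/q = (1·11 + 1)/(1·1 + 0) = 12/1; p² − 138·q² = 144 − 138 = 6.
  k = 2: m = 6, d = 6, a = ⌊(11 + 6)/6⌋ = 2; p/q = (2·12 + 11)/(2·1 + 1) = 35/3; p² − 138·q² = 1225 − 1242 = -17.
  k = 3: m = 6, d = 17, a = ⌊(11 + 6)/17⌋ = 1; p/q = (1·35 + 12)/(1·3 + 1) = 47/4; p² − 138·q² = 2209 − 2208 = 1.
  The first convergent with p² − 138·q² = 1 gives the fundamental solution (x₁, y₁) = (47, 4).
Step 2: Apply the recurrence (x_{n+1}, y_{n+1}) = (x₁x_n + 138y₁y_n, x₁y_n + y₁x_n) repeatedly.
  From (x_1, y_1) = (47, 4): x_2 = 47·47 + 138·4·4 = 4417; y_2 = 47·4 + 4·47 = 376.
Step 3: Verify x_2² - 138·y_2² = 19509889 - 19509888 = 1 (should be 1). ✓

(x_1, y_1) = (47, 4); (x_2, y_2) = (4417, 376).


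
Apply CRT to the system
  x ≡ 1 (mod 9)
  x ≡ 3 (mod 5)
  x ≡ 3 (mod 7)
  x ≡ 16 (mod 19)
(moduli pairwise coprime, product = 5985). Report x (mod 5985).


Product of moduli M = 9 · 5 · 7 · 19 = 5985.
Merge one congruence at a time:
  Start: x ≡ 1 (mod 9).
  Combine with x ≡ 3 (mod 5); new modulus lcm = 45.
    Write x = 1 + 9·t and substitute into x ≡ 3 (mod 5): 9·t ≡ 3 − 1 = 2 (mod 5).
    Reduce coefficients mod 5: 4·t ≡ 2 (mod 5).
    The inverse of 4 mod 5 is 4 (since 4·4 = 16 = 3·5 + 1), so t ≡ 4·2 = 8 ≡ 3 (mod 5).
    Then x = 1 + 9·3 = 28, valid modulo lcm(9, 5) = 45: x ≡ 28 (mod 45).
  Combine with x ≡ 3 (mod 7); new modulus lcm = 315.
    Write x = 28 + 45·t and substitute into x ≡ 3 (mod 7): 45·t ≡ 3 − 28 = -25 (mod 7).
    Reduce coefficients mod 7: 3·t ≡ 3 (mod 7).
    The inverse of 3 mod 7 is 5 (since 3·5 = 15 = 2·7 + 1), so t ≡ 5·3 = 15 ≡ 1 (mod 7).
    Then x = 28 + 45·1 = 73, valid modulo lcm(45, 7) = 315: x ≡ 73 (mod 315).
  Combine with x ≡ 16 (mod 19); new modulus lcm = 5985.
    Write x = 73 + 315·t and substitute into x ≡ 16 (mod 19): 315·t ≡ 16 − 73 = -57 (mod 19).
    Reduce coefficients mod 19: 11·t ≡ 0 (mod 19).
    The inverse of 11 mod 19 is 7 (since 11·7 = 77 = 4·19 + 1), so t ≡ 7·0 = 0 ≡ 0 (mod 19).
    Then x = 73 + 315·0 = 73, valid modulo lcm(315, 19) = 5985: x ≡ 73 (mod 5985).
Verify against each original: 73 mod 9 = 1, 73 mod 5 = 3, 73 mod 7 = 3, 73 mod 19 = 16.

x ≡ 73 (mod 5985).


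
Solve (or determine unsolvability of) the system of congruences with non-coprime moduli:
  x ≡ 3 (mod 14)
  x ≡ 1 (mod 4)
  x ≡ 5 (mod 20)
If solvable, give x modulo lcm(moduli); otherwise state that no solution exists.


Moduli 14, 4, 20 are not pairwise coprime, so CRT works modulo lcm(m_i) when all pairwise compatibility conditions hold.
Pairwise compatibility: gcd(m_i, m_j) must divide a_i - a_j for every pair.
Merge one congruence at a time:
  Start: x ≡ 3 (mod 14).
  Combine with x ≡ 1 (mod 4): gcd(14, 4) = 2; 1 - 3 = -2, which IS divisible by 2, so compatible.
    Write x = 3 + 14·t and substitute into x ≡ 1 (mod 4): 14·t ≡ 1 − 3 = -2 (mod 4).
    Divide the congruence (and modulus) by g = 2: 7·t ≡ -1 (mod 2).
    Reduce coefficients mod 2: 1·t ≡ 1 (mod 2).
    So t ≡ 1 (mod 2).
    Then x = 3 + 14·1 = 17, valid modulo lcm(14, 4) = 28: x ≡ 17 (mod 28).
  Combine with x ≡ 5 (mod 20): gcd(28, 20) = 4; 5 - 17 = -12, which IS divisible by 4, so compatible.
    Write x = 17 + 28·t and substitute into x ≡ 5 (mod 20): 28·t ≡ 5 − 17 = -12 (mod 20).
    Divide the congruence (and modulus) by g = 4: 7·t ≡ -3 (mod 5).
    Reduce coefficients mod 5: 2·t ≡ 2 (mod 5).
    The inverse of 2 mod 5 is 3 (since 2·3 = 6 = 1·5 + 1), so t ≡ 3·2 = 6 ≡ 1 (mod 5).
    Then x = 17 + 28·1 = 45, valid modulo lcm(28, 20) = 140: x ≡ 45 (mod 140).
Verify: 45 mod 14 = 3, 45 mod 4 = 1, 45 mod 20 = 5.

x ≡ 45 (mod 140).


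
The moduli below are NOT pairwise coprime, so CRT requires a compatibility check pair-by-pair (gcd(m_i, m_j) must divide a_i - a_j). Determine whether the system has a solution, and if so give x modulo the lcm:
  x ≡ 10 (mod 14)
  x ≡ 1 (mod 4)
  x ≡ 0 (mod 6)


Moduli 14, 4, 6 are not pairwise coprime, so CRT works modulo lcm(m_i) when all pairwise compatibility conditions hold.
Pairwise compatibility: gcd(m_i, m_j) must divide a_i - a_j for every pair.
Merge one congruence at a time:
  Start: x ≡ 10 (mod 14).
  Combine with x ≡ 1 (mod 4): gcd(14, 4) = 2, and 1 - 10 = -9 is NOT divisible by 2.
    ⇒ system is inconsistent (no integer solution).

No solution (the system is inconsistent).


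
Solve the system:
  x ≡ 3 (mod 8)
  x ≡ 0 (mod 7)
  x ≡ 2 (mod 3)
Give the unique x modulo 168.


Moduli 8, 7, 3 are pairwise coprime; by CRT there is a unique solution modulo M = 8 · 7 · 3 = 168.
Solve pairwise, accumulating the modulus:
  Start with x ≡ 3 (mod 8).
  Combine with x ≡ 0 (mod 7): since gcd(8, 7) = 1, we get a unique residue mod 56.
    Write x = 3 + 8·t and substitute into x ≡ 0 (mod 7): 8·t ≡ 0 − 3 = -3 (mod 7).
    Reduce coefficients mod 7: 1·t ≡ 4 (mod 7).
    So t ≡ 4 (mod 7).
    Then x = 3 + 8·4 = 35, valid modulo lcm(8, 7) = 56: x ≡ 35 (mod 56).
  Combine with x ≡ 2 (mod 3): since gcd(56, 3) = 1, we get a unique residue mod 168.
    Write x = 35 + 56·t and substitute into x ≡ 2 (mod 3): 56·t ≡ 2 − 35 = -33 (mod 3).
    Reduce coefficients mod 3: 2·t ≡ 0 (mod 3).
    The inverse of 2 mod 3 is 2 (since 2·2 = 4 = 1·3 + 1), so t ≡ 2·0 = 0 ≡ 0 (mod 3).
    Then x = 35 + 56·0 = 35, valid modulo lcm(56, 3) = 168: x ≡ 35 (mod 168).
Verify: 35 mod 8 = 3 ✓, 35 mod 7 = 0 ✓, 35 mod 3 = 2 ✓.

x ≡ 35 (mod 168).


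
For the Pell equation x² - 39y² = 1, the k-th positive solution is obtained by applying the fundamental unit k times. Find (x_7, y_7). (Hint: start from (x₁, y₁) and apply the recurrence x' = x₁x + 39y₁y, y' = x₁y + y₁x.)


Step 1: Find the fundamental solution (x₁, y₁) of x² - 39y² = 1.
  Expand √39 as a continued fraction. a₀ = ⌊√39⌋ = 6; iterate m_{k+1} = d_k·a_k − m_k, d_{k+1} = (39 − m_{k+1}²)/d_k, a_{k+1} = ⌊(a₀ + m_{k+1})/d_{k+1}⌋ (starting m₀ = 0, d₀ = 1), with convergents p_k = a_k·p_{k-1} + p_{k-2}, q_k = a_k·q_{k-1} + q_{k-2} (p₋₁ = 1, q₋₁ = 0):
  k = 0: a₀ = 6; p₀/q₀ = 6/1; p₀² − 39·q₀² = 36 − 39 = -3.
  k = 1: m = 6, d = 3, a = ⌊(6 + 6)/3⌋ = 4; p/q = (4·6 + 1)/(4·1 + 0) = 25/4; p² − 39·q² = 625 − 624 = 1.
  The first convergent with p² − 39·q² = 1 gives the fundamental solution (x₁, y₁) = (25, 4).
Step 2: Apply the recurrence (x_{n+1}, y_{n+1}) = (x₁x_n + 39y₁y_n, x₁y_n + y₁x_n) repeatedly.
  From (x_1, y_1) = (25, 4): x_2 = 25·25 + 39·4·4 = 1249; y_2 = 25·4 + 4·25 = 200.
  From (x_2, y_2) = (1249, 200): x_3 = 25·1249 + 39·4·200 = 62425; y_3 = 25·200 + 4·1249 = 9996.
  From (x_3, y_3) = (62425, 9996): x_4 = 25·62425 + 39·4·9996 = 3120001; y_4 = 25·9996 + 4·62425 = 499600.
  From (x_4, y_4) = (3120001, 499600): x_5 = 25·3120001 + 39·4·499600 = 155937625; y_5 = 25·499600 + 4·3120001 = 24970004.
  From (x_5, y_5) = (155937625, 24970004): x_6 = 25·155937625 + 39·4·24970004 = 7793761249; y_6 = 25·24970004 + 4·155937625 = 1248000600.
  From (x_6, y_6) = (7793761249, 1248000600): x_7 = 25·7793761249 + 39·4·1248000600 = 389532124825; y_7 = 25·1248000600 + 4·7793761249 = 62375059996.
Step 3: Verify x_7² - 39·y_7² = 151735276270679381280625 - 151735276270679381280624 = 1 (should be 1). ✓

(x_1, y_1) = (25, 4); (x_7, y_7) = (389532124825, 62375059996).


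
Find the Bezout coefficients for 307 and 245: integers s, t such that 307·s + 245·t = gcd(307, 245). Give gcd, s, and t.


Euclidean algorithm on (307, 245) — divide until remainder is 0:
  307 = 1 · 245 + 62
  245 = 3 · 62 + 59
  62 = 1 · 59 + 3
  59 = 19 · 3 + 2
  3 = 1 · 2 + 1
  2 = 2 · 1 + 0
gcd(307, 245) = 1.
Track Bezout coefficients alongside the remainders: start with r₀ = 307 = a·1 + b·0 (s = 1, t = 0) and r₁ = 245 = a·0 + b·1 (s = 0, t = 1); each new remainder r_{k+1} = r_{k-1} − q_k·r_k inherits s_{k+1} = s_{k-1} − q_k·s_k, t_{k+1} = t_{k-1} − q_k·t_k, so r_k = a·s_k + b·t_k at every step:
  q = 1: r = 62, s = 1 − 1·0 = 1, t = 0 − 1·1 = -1  (check: 307·1 + 245·(-1) = 62)
  q = 3: r = 59, s = 0 − 3·1 = -3, t = 1 − 3·(-1) = 4  (check: 307·(-3) + 245·4 = 59)
  q = 1: r = 3, s = 1 − 1·(-3) = 4, t = -1 − 1·4 = -5  (check: 307·4 + 245·(-5) = 3)
  q = 19: r = 2, s = -3 − 19·4 = -79, t = 4 − 19·(-5) = 99  (check: 307·(-79) + 245·99 = 2)
  q = 1: r = 1, s = 4 − 1·(-79) = 83, t = -5 − 1·99 = -104  (check: 307·83 + 245·(-104) = 1)
The row with r = 1 (the gcd) gives the Bezout coefficients s = 83, t = -104.
Result: 307 · (83) + 245 · (-104) = 1.

gcd(307, 245) = 1; s = 83, t = -104 (check: 307·83 + 245·(-104) = 1).


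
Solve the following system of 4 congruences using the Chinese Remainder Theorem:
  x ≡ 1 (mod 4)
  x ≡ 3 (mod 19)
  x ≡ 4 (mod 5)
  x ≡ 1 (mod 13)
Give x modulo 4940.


Product of moduli M = 4 · 19 · 5 · 13 = 4940.
Merge one congruence at a time:
  Start: x ≡ 1 (mod 4).
  Combine with x ≡ 3 (mod 19); new modulus lcm = 76.
    Write x = 1 + 4·t and substitute into x ≡ 3 (mod 19): 4·t ≡ 3 − 1 = 2 (mod 19).
    The inverse of 4 mod 19 is 5 (since 4·5 = 20 = 1·19 + 1), so t ≡ 5·2 = 10 ≡ 10 (mod 19).
    Then x = 1 + 4·10 = 41, valid modulo lcm(4, 19) = 76: x ≡ 41 (mod 76).
  Combine with x ≡ 4 (mod 5); new modulus lcm = 380.
    Write x = 41 + 76·t and substitute into x ≡ 4 (mod 5): 76·t ≡ 4 − 41 = -37 (mod 5).
    Reduce coefficients mod 5: 1·t ≡ 3 (mod 5).
    So t ≡ 3 (mod 5).
    Then x = 41 + 76·3 = 269, valid modulo lcm(76, 5) = 380: x ≡ 269 (mod 380).
  Combine with x ≡ 1 (mod 13); new modulus lcm = 4940.
    Write x = 269 + 380·t and substitute into x ≡ 1 (mod 13): 380·t ≡ 1 − 269 = -268 (mod 13).
    Reduce coefficients mod 13: 3·t ≡ 5 (mod 13).
    The inverse of 3 mod 13 is 9 (since 3·9 = 27 = 2·13 + 1), so t ≡ 9·5 = 45 ≡ 6 (mod 13).
    Then x = 269 + 380·6 = 2549, valid modulo lcm(380, 13) = 4940: x ≡ 2549 (mod 4940).
Verify against each original: 2549 mod 4 = 1, 2549 mod 19 = 3, 2549 mod 5 = 4, 2549 mod 13 = 1.

x ≡ 2549 (mod 4940).


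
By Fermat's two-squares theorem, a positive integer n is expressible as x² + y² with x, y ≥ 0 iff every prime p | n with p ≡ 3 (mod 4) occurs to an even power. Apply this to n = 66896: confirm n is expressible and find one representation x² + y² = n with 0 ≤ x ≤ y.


Step 1: Factor n = 66896 = 2^4 · 37 · 113.
Step 2: Check the mod-4 condition on each prime factor: 2 = 2 (special); 37 ≡ 1 (mod 4), exponent 1; 113 ≡ 1 (mod 4), exponent 1.
All primes ≡ 3 (mod 4) appear to even exponent (or don't appear), so by the two-squares theorem n IS expressible as a sum of two squares.
Step 3: Build a representation. Group n = k² · m with k = 4 and m = 37 · 113 = 4181 (a product of primes ≡ 1 (mod 4)); a representation of m scales to one of n via (k·x)² + (k·y)² = k²(x² + y²). Each prime p ≡ 1 (mod 4) is itself a sum of two squares; find a² by testing p − a² for a perfect square:
  37: 37 − 1² = 36 = 6² ⇒ 37 = 1² + 6².
  113: 113 − 1² = 112, 113 − 2² = 109, 113 − 3² = 104, 113 − 4² = 97, 113 − 5² = 88, 113 − 6² = 77, 113 − 7² = 64 = 8² ⇒ 113 = 7² + 8².
  Combine using the Brahmagupta–Fibonacci identity (a² + b²)(c² + d²) = (ac − bd)² + (ad + bc)² = (ac + bd)² + (ad − bc)²:
  37 · 113 = 4181: from (1² + 6²)(7² + 8²), take (1·7 − 6·8, 1·8 + 6·7) = (7 − 48, 8 + 42) = (-41, 50); dropping signs (only squares matter) gives (41, 50); check 41² + 50² = 1681 + 2500 = 4181 ✓.
  Scale by k = 4: (4·41, 4·50) = (164, 200).
Step 4: Order so x ≤ y and verify: 164² + 200² = 26896 + 40000 = 66896 = n. ✓

n = 66896 = 164² + 200² (one valid representation with x ≤ y).


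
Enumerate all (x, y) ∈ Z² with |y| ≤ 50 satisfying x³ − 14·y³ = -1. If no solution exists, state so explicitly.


The equation is x³ - 14y³ = -1. For fixed y, x³ = 14·y³ − 1, so a solution requires the RHS to be a perfect cube.
Strategy: iterate y from -50 to 50, compute RHS = 14·y³ − 1, and check whether it is a (positive or negative) perfect cube.
Check small values of y:
  y = 0: RHS = -1 = (-1)³ ⇒ x = -1 works.
  y = 1: RHS = 13 is not a perfect cube.
  y = -1: RHS = -15 is not a perfect cube.
  y = 2: RHS = 111 is not a perfect cube.
  y = -2: RHS = -113 is not a perfect cube.
  y = 3: RHS = 377 is not a perfect cube.
  y = -3: RHS = -379 is not a perfect cube.
Continuing the search up to |y| = 50 finds no further solutions beyond those listed.
Collected solutions: (-1, 0).

Solutions (with |y| ≤ 50): (-1, 0).


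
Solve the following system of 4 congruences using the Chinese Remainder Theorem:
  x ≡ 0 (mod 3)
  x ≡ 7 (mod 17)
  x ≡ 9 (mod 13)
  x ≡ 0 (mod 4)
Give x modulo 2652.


Product of moduli M = 3 · 17 · 13 · 4 = 2652.
Merge one congruence at a time:
  Start: x ≡ 0 (mod 3).
  Combine with x ≡ 7 (mod 17); new modulus lcm = 51.
    Write x = 0 + 3·t and substitute into x ≡ 7 (mod 17): 3·t ≡ 7 − 0 = 7 (mod 17).
    The inverse of 3 mod 17 is 6 (since 3·6 = 18 = 1·17 + 1), so t ≡ 6·7 = 42 ≡ 8 (mod 17).
    Then x = 0 + 3·8 = 24, valid modulo lcm(3, 17) = 51: x ≡ 24 (mod 51).
  Combine with x ≡ 9 (mod 13); new modulus lcm = 663.
    Write x = 24 + 51·t and substitute into x ≡ 9 (mod 13): 51·t ≡ 9 − 24 = -15 (mod 13).
    Reduce coefficients mod 13: 12·t ≡ 11 (mod 13).
    The inverse of 12 mod 13 is 12 (since 12·12 = 144 = 11·13 + 1), so t ≡ 12·11 = 132 ≡ 2 (mod 13).
    Then x = 24 + 51·2 = 126, valid modulo lcm(51, 13) = 663: x ≡ 126 (mod 663).
  Combine with x ≡ 0 (mod 4); new modulus lcm = 2652.
    Write x = 126 + 663·t and substitute into x ≡ 0 (mod 4): 663·t ≡ 0 − 126 = -126 (mod 4).
    Reduce coefficients mod 4: 3·t ≡ 2 (mod 4).
    The inverse of 3 mod 4 is 3 (since 3·3 = 9 = 2·4 + 1), so t ≡ 3·2 = 6 ≡ 2 (mod 4).
    Then x = 126 + 663·2 = 1452, valid modulo lcm(663, 4) = 2652: x ≡ 1452 (mod 2652).
Verify against each original: 1452 mod 3 = 0, 1452 mod 17 = 7, 1452 mod 13 = 9, 1452 mod 4 = 0.

x ≡ 1452 (mod 2652).


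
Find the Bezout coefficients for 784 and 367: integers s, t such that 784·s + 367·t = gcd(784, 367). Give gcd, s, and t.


Euclidean algorithm on (784, 367) — divide until remainder is 0:
  784 = 2 · 367 + 50
  367 = 7 · 50 + 17
  50 = 2 · 17 + 16
  17 = 1 · 16 + 1
  16 = 16 · 1 + 0
gcd(784, 367) = 1.
Track Bezout coefficients alongside the remainders: start with r₀ = 784 = a·1 + b·0 (s = 1, t = 0) and r₁ = 367 = a·0 + b·1 (s = 0, t = 1); each new remainder r_{k+1} = r_{k-1} − q_k·r_k inherits s_{k+1} = s_{k-1} − q_k·s_k, t_{k+1} = t_{k-1} − q_k·t_k, so r_k = a·s_k + b·t_k at every step:
  q = 2: r = 50, s = 1 − 2·0 = 1, t = 0 − 2·1 = -2  (check: 784·1 + 367·(-2) = 50)
  q = 7: r = 17, s = 0 − 7·1 = -7, t = 1 − 7·(-2) = 15  (check: 784·(-7) + 367·15 = 17)
  q = 2: r = 16, s = 1 − 2·(-7) = 15, t = -2 − 2·15 = -32  (check: 784·15 + 367·(-32) = 16)
  q = 1: r = 1, s = -7 − 1·15 = -22, t = 15 − 1·(-32) = 47  (check: 784·(-22) + 367·47 = 1)
The row with r = 1 (the gcd) gives the Bezout coefficients s = -22, t = 47.
Result: 784 · (-22) + 367 · (47) = 1.

gcd(784, 367) = 1; s = -22, t = 47 (check: 784·(-22) + 367·47 = 1).


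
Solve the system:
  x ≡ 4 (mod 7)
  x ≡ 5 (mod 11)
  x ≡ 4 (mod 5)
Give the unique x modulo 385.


Moduli 7, 11, 5 are pairwise coprime; by CRT there is a unique solution modulo M = 7 · 11 · 5 = 385.
Solve pairwise, accumulating the modulus:
  Start with x ≡ 4 (mod 7).
  Combine with x ≡ 5 (mod 11): since gcd(7, 11) = 1, we get a unique residue mod 77.
    Write x = 4 + 7·t and substitute into x ≡ 5 (mod 11): 7·t ≡ 5 − 4 = 1 (mod 11).
    The inverse of 7 mod 11 is 8 (since 7·8 = 56 = 5·11 + 1), so t ≡ 8·1 = 8 ≡ 8 (mod 11).
    Then x = 4 + 7·8 = 60, valid modulo lcm(7, 11) = 77: x ≡ 60 (mod 77).
  Combine with x ≡ 4 (mod 5): since gcd(77, 5) = 1, we get a unique residue mod 385.
    Write x = 60 + 77·t and substitute into x ≡ 4 (mod 5): 77·t ≡ 4 − 60 = -56 (mod 5).
    Reduce coefficients mod 5: 2·t ≡ 4 (mod 5).
    The inverse of 2 mod 5 is 3 (since 2·3 = 6 = 1·5 + 1), so t ≡ 3·4 = 12 ≡ 2 (mod 5).
    Then x = 60 + 77·2 = 214, valid modulo lcm(77, 5) = 385: x ≡ 214 (mod 385).
Verify: 214 mod 7 = 4 ✓, 214 mod 11 = 5 ✓, 214 mod 5 = 4 ✓.

x ≡ 214 (mod 385).


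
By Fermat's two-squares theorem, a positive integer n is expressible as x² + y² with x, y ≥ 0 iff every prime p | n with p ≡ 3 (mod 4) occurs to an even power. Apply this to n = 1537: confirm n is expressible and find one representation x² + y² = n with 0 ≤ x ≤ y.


Step 1: Factor n = 1537 = 29 · 53.
Step 2: Check the mod-4 condition on each prime factor: 29 ≡ 1 (mod 4), exponent 1; 53 ≡ 1 (mod 4), exponent 1.
All primes ≡ 3 (mod 4) appear to even exponent (or don't appear), so by the two-squares theorem n IS expressible as a sum of two squares.
Step 3: Build a representation. Here n = 29 · 53 is a product of primes ≡ 1 (mod 4). Each prime p ≡ 1 (mod 4) is itself a sum of two squares; find a² by testing p − a² for a perfect square:
  29: 29 − 1² = 28, 29 − 2² = 25 = 5² ⇒ 29 = 2² + 5².
  53: 53 − 1² = 52, 53 − 2² = 49 = 7² ⇒ 53 = 2² + 7².
  Combine using the Brahmagupta–Fibonacci identity (a² + b²)(c² + d²) = (ac − bd)² + (ad + bc)² = (ac + bd)² + (ad − bc)²:
  29 · 53 = 1537: from (2² + 5²)(2² + 7²), take (2·2 − 5·7, 2·7 + 5·2) = (4 − 35, 14 + 10) = (-31, 24); dropping signs (only squares matter) gives (31, 24); check 31² + 24² = 961 + 576 = 1537 ✓.
Step 4: Order so x ≤ y and verify: 24² + 31² = 576 + 961 = 1537 = n. ✓

n = 1537 = 24² + 31² (one valid representation with x ≤ y).


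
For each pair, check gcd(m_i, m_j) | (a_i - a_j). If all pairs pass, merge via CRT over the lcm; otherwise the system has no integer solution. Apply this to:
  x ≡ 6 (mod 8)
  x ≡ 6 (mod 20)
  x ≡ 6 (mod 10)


Moduli 8, 20, 10 are not pairwise coprime, so CRT works modulo lcm(m_i) when all pairwise compatibility conditions hold.
Pairwise compatibility: gcd(m_i, m_j) must divide a_i - a_j for every pair.
Merge one congruence at a time:
  Start: x ≡ 6 (mod 8).
  Combine with x ≡ 6 (mod 20): gcd(8, 20) = 4; 6 - 6 = 0, which IS divisible by 4, so compatible.
    Write x = 6 + 8·t and substitute into x ≡ 6 (mod 20): 8·t ≡ 6 − 6 = 0 (mod 20).
    Divide the congruence (and modulus) by g = 4: 2·t ≡ 0 (mod 5).
    The inverse of 2 mod 5 is 3 (since 2·3 = 6 = 1·5 + 1), so t ≡ 3·0 = 0 ≡ 0 (mod 5).
    Then x = 6 + 8·0 = 6, valid modulo lcm(8, 20) = 40: x ≡ 6 (mod 40).
  Combine with x ≡ 6 (mod 10): gcd(40, 10) = 10; 6 - 6 = 0, which IS divisible by 10, so compatible.
    Write x = 6 + 40·t and substitute into x ≡ 6 (mod 10): 40·t ≡ 6 − 6 = 0 (mod 10).
    Divide the congruence (and modulus) by g = 10: 4·t ≡ 0 (mod 1).
    Modulo 1 every t works; take t = 0.
    Then x = 6 + 40·0 = 6, valid modulo lcm(40, 10) = 40: x ≡ 6 (mod 40).
Verify: 6 mod 8 = 6, 6 mod 20 = 6, 6 mod 10 = 6.

x ≡ 6 (mod 40).


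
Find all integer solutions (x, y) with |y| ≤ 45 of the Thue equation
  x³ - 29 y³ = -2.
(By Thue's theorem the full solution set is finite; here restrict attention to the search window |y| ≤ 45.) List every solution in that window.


The equation is x³ - 29y³ = -2. For fixed y, x³ = 29·y³ − 2, so a solution requires the RHS to be a perfect cube.
Strategy: iterate y from -45 to 45, compute RHS = 29·y³ − 2, and check whether it is a (positive or negative) perfect cube.
Check small values of y:
  y = 0: RHS = -2 is not a perfect cube.
  y = 1: RHS = 27 = (3)³ ⇒ x = 3 works.
  y = -1: RHS = -31 is not a perfect cube.
  y = 2: RHS = 230 is not a perfect cube.
  y = -2: RHS = -234 is not a perfect cube.
  y = 3: RHS = 781 is not a perfect cube.
  y = -3: RHS = -785 is not a perfect cube.
Continuing the search up to |y| = 45 finds no further solutions beyond those listed.
Collected solutions: (3, 1).

Solutions (with |y| ≤ 45): (3, 1).


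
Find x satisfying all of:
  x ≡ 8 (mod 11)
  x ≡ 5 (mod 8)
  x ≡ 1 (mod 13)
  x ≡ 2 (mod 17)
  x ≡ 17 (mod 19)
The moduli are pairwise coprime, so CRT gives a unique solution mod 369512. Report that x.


Product of moduli M = 11 · 8 · 13 · 17 · 19 = 369512.
Merge one congruence at a time:
  Start: x ≡ 8 (mod 11).
  Combine with x ≡ 5 (mod 8); new modulus lcm = 88.
    Write x = 8 + 11·t and substitute into x ≡ 5 (mod 8): 11·t ≡ 5 − 8 = -3 (mod 8).
    Reduce coefficients mod 8: 3·t ≡ 5 (mod 8).
    The inverse of 3 mod 8 is 3 (since 3·3 = 9 = 1·8 + 1), so t ≡ 3·5 = 15 ≡ 7 (mod 8).
    Then x = 8 + 11·7 = 85, valid modulo lcm(11, 8) = 88: x ≡ 85 (mod 88).
  Combine with x ≡ 1 (mod 13); new modulus lcm = 1144.
    Write x = 85 + 88·t and substitute into x ≡ 1 (mod 13): 88·t ≡ 1 − 85 = -84 (mod 13).
    Reduce coefficients mod 13: 10·t ≡ 7 (mod 13).
    The inverse of 10 mod 13 is 4 (since 10·4 = 40 = 3·13 + 1), so t ≡ 4·7 = 28 ≡ 2 (mod 13).
    Then x = 85 + 88·2 = 261, valid modulo lcm(88, 13) = 1144: x ≡ 261 (mod 1144).
  Combine with x ≡ 2 (mod 17); new modulus lcm = 19448.
    Write x = 261 + 1144·t and substitute into x ≡ 2 (mod 17): 1144·t ≡ 2 − 261 = -259 (mod 17).
    Reduce coefficients mod 17: 5·t ≡ 13 (mod 17).
    The inverse of 5 mod 17 is 7 (since 5·7 = 35 = 2·17 + 1), so t ≡ 7·13 = 91 ≡ 6 (mod 17).
    Then x = 261 + 1144·6 = 7125, valid modulo lcm(1144, 17) = 19448: x ≡ 7125 (mod 19448).
  Combine with x ≡ 17 (mod 19); new modulus lcm = 369512.
    Write x = 7125 + 19448·t and substitute into x ≡ 17 (mod 19): 19448·t ≡ 17 − 7125 = -7108 (mod 19).
    Reduce coefficients mod 19: 11·t ≡ 17 (mod 19).
    The inverse of 11 mod 19 is 7 (since 11·7 = 77 = 4·19 + 1), so t ≡ 7·17 = 119 ≡ 5 (mod 19).
    Then x = 7125 + 19448·5 = 104365, valid modulo lcm(19448, 19) = 369512: x ≡ 104365 (mod 369512).
Verify against each original: 104365 mod 11 = 8, 104365 mod 8 = 5, 104365 mod 13 = 1, 104365 mod 17 = 2, 104365 mod 19 = 17.

x ≡ 104365 (mod 369512).


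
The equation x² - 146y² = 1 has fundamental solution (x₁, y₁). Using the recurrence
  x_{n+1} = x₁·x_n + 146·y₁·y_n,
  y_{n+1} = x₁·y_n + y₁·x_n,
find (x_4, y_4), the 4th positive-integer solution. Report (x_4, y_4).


Step 1: Find the fundamental solution (x₁, y₁) of x² - 146y² = 1.
  Expand √146 as a continued fraction. a₀ = ⌊√146⌋ = 12; iterate m_{k+1} = d_k·a_k − m_k, d_{k+1} = (146 − m_{k+1}²)/d_k, a_{k+1} = ⌊(a₀ + m_{k+1})/d_{k+1}⌋ (starting m₀ = 0, d₀ = 1), with convergents p_k = a_k·p_{k-1} + p_{k-2}, q_k = a_k·q_{k-1} + q_{k-2} (p₋₁ = 1, q₋₁ = 0):
  k = 0: a₀ = 12; p₀/q₀ = 12/1; p₀² − 146·q₀² = 144 − 146 = -2.
  k = 1: m = 12, d = 2, a = ⌊(12 + 12)/2⌋ = 12; p/q = (12·12 + 1)/(12·1 + 0) = 145/12; p² − 146·q² = 21025 − 21024 = 1.
  The first convergent with p² − 146·q² = 1 gives the fundamental solution (x₁, y₁) = (145, 12).
Step 2: Apply the recurrence (x_{n+1}, y_{n+1}) = (x₁x_n + 146y₁y_n, x₁y_n + y₁x_n) repeatedly.
  From (x_1, y_1) = (145, 12): x_2 = 145·145 + 146·12·12 = 42049; y_2 = 145·12 + 12·145 = 3480.
  From (x_2, y_2) = (42049, 3480): x_3 = 145·42049 + 146·12·3480 = 12194065; y_3 = 145·3480 + 12·42049 = 1009188.
  From (x_3, y_3) = (12194065, 1009188): x_4 = 145·12194065 + 146·12·1009188 = 3536236801; y_4 = 145·1009188 + 12·12194065 = 292661040.
Step 3: Verify x_4² - 146·y_4² = 12504970712746713601 - 12504970712746713600 = 1 (should be 1). ✓

(x_1, y_1) = (145, 12); (x_4, y_4) = (3536236801, 292661040).


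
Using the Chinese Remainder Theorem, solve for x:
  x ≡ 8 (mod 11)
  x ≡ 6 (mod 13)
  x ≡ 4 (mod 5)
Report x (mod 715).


Moduli 11, 13, 5 are pairwise coprime; by CRT there is a unique solution modulo M = 11 · 13 · 5 = 715.
Solve pairwise, accumulating the modulus:
  Start with x ≡ 8 (mod 11).
  Combine with x ≡ 6 (mod 13): since gcd(11, 13) = 1, we get a unique residue mod 143.
    Write x = 8 + 11·t and substitute into x ≡ 6 (mod 13): 11·t ≡ 6 − 8 = -2 (mod 13).
    Reduce coefficients mod 13: 11·t ≡ 11 (mod 13).
    The inverse of 11 mod 13 is 6 (since 11·6 = 66 = 5·13 + 1), so t ≡ 6·11 = 66 ≡ 1 (mod 13).
    Then x = 8 + 11·1 = 19, valid modulo lcm(11, 13) = 143: x ≡ 19 (mod 143).
  Combine with x ≡ 4 (mod 5): since gcd(143, 5) = 1, we get a unique residue mod 715.
    Write x = 19 + 143·t and substitute into x ≡ 4 (mod 5): 143·t ≡ 4 − 19 = -15 (mod 5).
    Reduce coefficients mod 5: 3·t ≡ 0 (mod 5).
    The inverse of 3 mod 5 is 2 (since 3·2 = 6 = 1·5 + 1), so t ≡ 2·0 = 0 ≡ 0 (mod 5).
    Then x = 19 + 143·0 = 19, valid modulo lcm(143, 5) = 715: x ≡ 19 (mod 715).
Verify: 19 mod 11 = 8 ✓, 19 mod 13 = 6 ✓, 19 mod 5 = 4 ✓.

x ≡ 19 (mod 715).


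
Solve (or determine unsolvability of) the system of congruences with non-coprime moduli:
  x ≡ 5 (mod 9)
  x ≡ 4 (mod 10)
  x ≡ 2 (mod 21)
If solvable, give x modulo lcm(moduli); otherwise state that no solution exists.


Moduli 9, 10, 21 are not pairwise coprime, so CRT works modulo lcm(m_i) when all pairwise compatibility conditions hold.
Pairwise compatibility: gcd(m_i, m_j) must divide a_i - a_j for every pair.
Merge one congruence at a time:
  Start: x ≡ 5 (mod 9).
  Combine with x ≡ 4 (mod 10): gcd(9, 10) = 1; 4 - 5 = -1, which IS divisible by 1, so compatible.
    Write x = 5 + 9·t and substitute into x ≡ 4 (mod 10): 9·t ≡ 4 − 5 = -1 (mod 10).
    Reduce coefficients mod 10: 9·t ≡ 9 (mod 10).
    The inverse of 9 mod 10 is 9 (since 9·9 = 81 = 8·10 + 1), so t ≡ 9·9 = 81 ≡ 1 (mod 10).
    Then x = 5 + 9·1 = 14, valid modulo lcm(9, 10) = 90: x ≡ 14 (mod 90).
  Combine with x ≡ 2 (mod 21): gcd(90, 21) = 3; 2 - 14 = -12, which IS divisible by 3, so compatible.
    Write x = 14 + 90·t and substitute into x ≡ 2 (mod 21): 90·t ≡ 2 − 14 = -12 (mod 21).
    Divide the congruence (and modulus) by g = 3: 30·t ≡ -4 (mod 7).
    Reduce coefficients mod 7: 2·t ≡ 3 (mod 7).
    The inverse of 2 mod 7 is 4 (since 2·4 = 8 = 1·7 + 1), so t ≡ 4·3 = 12 ≡ 5 (mod 7).
    Then x = 14 + 90·5 = 464, valid modulo lcm(90, 21) = 630: x ≡ 464 (mod 630).
Verify: 464 mod 9 = 5, 464 mod 10 = 4, 464 mod 21 = 2.

x ≡ 464 (mod 630).
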